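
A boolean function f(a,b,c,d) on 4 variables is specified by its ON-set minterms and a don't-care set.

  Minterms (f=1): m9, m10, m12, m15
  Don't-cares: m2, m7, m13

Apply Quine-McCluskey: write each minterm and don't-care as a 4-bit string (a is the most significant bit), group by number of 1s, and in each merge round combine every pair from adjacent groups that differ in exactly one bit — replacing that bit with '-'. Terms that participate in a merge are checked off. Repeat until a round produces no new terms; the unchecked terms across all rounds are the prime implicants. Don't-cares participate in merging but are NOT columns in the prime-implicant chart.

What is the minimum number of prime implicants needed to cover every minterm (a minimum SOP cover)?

[col 0] 0010*, 0111*, 1001*, 1010*, 1100*, 1101*, 1111*
[col 1] -010, -111, 1-01, 11-1, 110-
Prime implicants: -010, -111, 1-01, 11-1, 110-
PI chart (minterm → PIs covering it):
  9 | 1-01  (sole → essential)
  10 | -010  (sole → essential)
  12 | 110-  (sole → essential)
  15 | -111,11-1
Essential prime implicants: -010, 1-01, 110-
Petrick residual → -111
Minimum SOP uses 4 PIs: b'cd' + bcd + ac'd + abc'

4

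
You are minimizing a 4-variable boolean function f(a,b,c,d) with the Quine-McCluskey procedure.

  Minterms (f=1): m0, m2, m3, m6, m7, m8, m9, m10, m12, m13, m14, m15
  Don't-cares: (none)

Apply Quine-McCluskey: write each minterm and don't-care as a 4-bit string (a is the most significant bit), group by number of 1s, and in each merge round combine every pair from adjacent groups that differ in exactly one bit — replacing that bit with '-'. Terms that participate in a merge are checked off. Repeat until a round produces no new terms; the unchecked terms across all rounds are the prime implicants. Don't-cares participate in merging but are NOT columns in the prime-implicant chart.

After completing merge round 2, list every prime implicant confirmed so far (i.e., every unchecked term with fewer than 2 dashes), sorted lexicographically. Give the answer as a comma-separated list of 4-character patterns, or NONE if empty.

NONE

size-2^0 implicants → 0000(✓)  0010(✓)  0011(✓)  0110(✓)  0111(✓)  1000(✓)  1001(✓)  1010(✓)  1100(✓)  1101(✓)  1110(✓)  1111(✓)
size-2^1 implicants → -000(✓)  -010(✓)  -110(✓)  -111(✓)  0-10(✓)  0-11(✓)  00-0(✓)  001-(✓)  011-(✓)  1-00(✓)  1-01(✓)  1-10(✓)  10-0(✓)  100-(✓)  11-0(✓)  11-1(✓)  110-(✓)  111-(✓)
size-2^2 implicants → --10  -0-0  -11-  0-1-  1--0  1-0-  11--
Unchecked terms (primes): --10, -0-0, -11-, 0-1-, 1--0, 1-0-, 11--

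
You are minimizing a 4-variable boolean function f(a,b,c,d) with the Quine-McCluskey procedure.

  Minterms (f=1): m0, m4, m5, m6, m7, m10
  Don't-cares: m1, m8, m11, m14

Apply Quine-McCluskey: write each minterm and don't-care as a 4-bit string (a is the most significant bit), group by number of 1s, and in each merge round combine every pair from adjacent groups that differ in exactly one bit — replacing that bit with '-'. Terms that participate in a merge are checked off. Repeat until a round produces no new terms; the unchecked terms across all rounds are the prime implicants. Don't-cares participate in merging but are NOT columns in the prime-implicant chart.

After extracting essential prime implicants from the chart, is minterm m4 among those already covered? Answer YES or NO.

size-2^0 implicants → 0000(✓)  0001(✓)  0100(✓)  0101(✓)  0110(✓)  0111(✓)  1000(✓)  1010(✓)  1011(✓)  1110(✓)
size-2^1 implicants → -000  -110  0-00(✓)  0-01(✓)  000-(✓)  01-0(✓)  01-1(✓)  010-(✓)  011-(✓)  1-10  10-0  101-
size-2^2 implicants → 0-0-  01--
Unchecked terms (primes): -000, -110, 0-0-, 01--, 1-10, 10-0, 101-
Minterm coverage:
  m0 ⊆ -000,0-0-
  m4 ⊆ 0-0-,01--
  m5 ⊆ 0-0-,01--
  m6 ⊆ -110,01--
  m7 ⊆ 01-- [E]
  m10 ⊆ 1-10,10-0,101-
E = {01--}

YES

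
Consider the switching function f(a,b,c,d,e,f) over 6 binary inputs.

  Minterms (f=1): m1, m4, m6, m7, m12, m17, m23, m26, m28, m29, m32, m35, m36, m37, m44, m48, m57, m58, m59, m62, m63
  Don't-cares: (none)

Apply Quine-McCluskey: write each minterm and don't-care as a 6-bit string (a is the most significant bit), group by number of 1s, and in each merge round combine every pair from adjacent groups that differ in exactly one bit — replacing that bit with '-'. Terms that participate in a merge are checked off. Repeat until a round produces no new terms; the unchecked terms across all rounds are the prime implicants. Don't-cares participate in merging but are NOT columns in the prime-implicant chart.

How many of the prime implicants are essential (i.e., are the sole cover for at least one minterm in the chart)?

10

size-2^0 implicants → 000001(✓)  000100(✓)  000110(✓)  000111(✓)  001100(✓)  010001(✓)  010111(✓)  011010(✓)  011100(✓)  011101(✓)  100000(✓)  100011  100100(✓)  100101(✓)  101100(✓)  110000(✓)  111001(✓)  111010(✓)  111011(✓)  111110(✓)  111111(✓)
size-2^1 implicants → -00100(✓)  -01100(✓)  -11010  0-0001  0-0111  0-1100  00-100(✓)  0001-0  00011-  01110-  1-0000  10-100(✓)  100-00  10010-  111-10(✓)  111-11(✓)  1110-1  11101-(✓)  11111-(✓)
size-2^2 implicants → -0-100  111-1-
Unchecked terms (primes): -0-100, -11010, 0-0001, 0-0111, 0-1100, 0001-0, 00011-, 01110-, 1-0000, 100-00, 100011, 10010-, 111-1-, 1110-1
Minterm coverage:
  m1 ⊆ 0-0001 [E]
  m4 ⊆ -0-100,0001-0
  m6 ⊆ 0001-0,00011-
  m7 ⊆ 0-0111,00011-
  m12 ⊆ -0-100,0-1100
  m17 ⊆ 0-0001 [E]
  m23 ⊆ 0-0111 [E]
  m26 ⊆ -11010 [E]
  m28 ⊆ 0-1100,01110-
  m29 ⊆ 01110- [E]
  m32 ⊆ 1-0000,100-00
  m35 ⊆ 100011 [E]
  m36 ⊆ -0-100,100-00,10010-
  m37 ⊆ 10010- [E]
  m44 ⊆ -0-100 [E]
  m48 ⊆ 1-0000 [E]
  m57 ⊆ 1110-1 [E]
  m58 ⊆ -11010,111-1-
  m59 ⊆ 111-1-,1110-1
  m62 ⊆ 111-1- [E]
  m63 ⊆ 111-1- [E]
E = {-0-100, -11010, 0-0001, 0-0111, 01110-, 1-0000, 100011, 10010-, 111-1-, 1110-1}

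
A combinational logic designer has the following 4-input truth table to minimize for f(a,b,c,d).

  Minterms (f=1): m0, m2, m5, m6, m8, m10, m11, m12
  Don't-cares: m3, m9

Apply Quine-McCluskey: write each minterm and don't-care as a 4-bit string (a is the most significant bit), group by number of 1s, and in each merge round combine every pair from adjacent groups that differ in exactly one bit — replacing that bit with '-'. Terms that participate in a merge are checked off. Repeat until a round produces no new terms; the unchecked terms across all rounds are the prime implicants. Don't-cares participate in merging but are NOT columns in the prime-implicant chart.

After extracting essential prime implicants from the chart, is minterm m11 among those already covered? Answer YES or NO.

NO

[col 0] 0000*, 0010*, 0011*, 0101, 0110*, 1000*, 1001*, 1010*, 1011*, 1100*
[col 1] -000*, -010*, -011*, 0-10, 00-0*, 001-*, 1-00, 10-0*, 10-1*, 100-*, 101-*
[col 2] -0-0, -01-, 10--
Prime implicants: -0-0, -01-, 0-10, 0101, 1-00, 10--
PI chart (minterm → PIs covering it):
  0 | -0-0  (sole → essential)
  2 | -0-0,-01-,0-10
  5 | 0101  (sole → essential)
  6 | 0-10  (sole → essential)
  8 | -0-0,1-00,10--
  10 | -0-0,-01-,10--
  11 | -01-,10--
  12 | 1-00  (sole → essential)
Essential prime implicants: -0-0, 0-10, 0101, 1-00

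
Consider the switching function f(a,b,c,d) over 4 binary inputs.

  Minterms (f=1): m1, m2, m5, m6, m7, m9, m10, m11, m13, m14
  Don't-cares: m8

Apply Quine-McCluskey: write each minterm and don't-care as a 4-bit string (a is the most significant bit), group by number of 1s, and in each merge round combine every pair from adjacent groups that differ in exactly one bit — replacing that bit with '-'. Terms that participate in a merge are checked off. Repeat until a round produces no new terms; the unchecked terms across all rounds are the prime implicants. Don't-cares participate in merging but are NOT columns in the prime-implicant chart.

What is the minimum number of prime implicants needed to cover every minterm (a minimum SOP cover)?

4

size-2^0 implicants → 0001(✓)  0010(✓)  0101(✓)  0110(✓)  0111(✓)  1000(✓)  1001(✓)  1010(✓)  1011(✓)  1101(✓)  1110(✓)
size-2^1 implicants → -001(✓)  -010(✓)  -101(✓)  -110(✓)  0-01(✓)  0-10(✓)  01-1  011-  1-01(✓)  1-10(✓)  10-0(✓)  10-1(✓)  100-(✓)  101-(✓)
size-2^2 implicants → --01  --10  10--
Unchecked terms (primes): --01, --10, 01-1, 011-, 10--
Minterm coverage:
  m1 ⊆ --01 [E]
  m2 ⊆ --10 [E]
  m5 ⊆ --01,01-1
  m6 ⊆ --10,011-
  m7 ⊆ 01-1,011-
  m9 ⊆ --01,10--
  m10 ⊆ --10,10--
  m11 ⊆ 10-- [E]
  m13 ⊆ --01 [E]
  m14 ⊆ --10 [E]
E = {--01, --10, 10--}
Petrick residual → 01-1
Cover = c'd + cd' + a'bd + ab'  |cover|=4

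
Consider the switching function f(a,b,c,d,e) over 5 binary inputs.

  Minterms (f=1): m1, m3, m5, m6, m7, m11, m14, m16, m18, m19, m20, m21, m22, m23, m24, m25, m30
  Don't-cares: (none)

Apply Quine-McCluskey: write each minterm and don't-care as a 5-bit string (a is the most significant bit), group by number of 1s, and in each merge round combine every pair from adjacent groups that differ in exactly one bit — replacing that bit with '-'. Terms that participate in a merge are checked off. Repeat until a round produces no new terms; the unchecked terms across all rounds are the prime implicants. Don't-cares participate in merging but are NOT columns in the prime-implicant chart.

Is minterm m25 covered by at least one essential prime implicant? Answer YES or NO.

[col 0] 00001*, 00011*, 00101*, 00110*, 00111*, 01011*, 01110*, 10000*, 10010*, 10011*, 10100*, 10101*, 10110*, 10111*, 11000*, 11001*, 11110*
[col 1] -0011*, -0101*, -0110*, -0111*, -1110*, 0-011, 0-110*, 00-01*, 00-11*, 000-1*, 001-1*, 0011-*, 1-000, 1-110*, 10-00*, 10-10*, 10-11*, 100-0*, 1001-*, 101-0*, 101-1*, 1010-*, 1011-*, 1100-
[col 2] --110, -0-11, -01-1, -011-, 00--1, 10--0, 10-1-, 101--
Prime implicants: --110, -0-11, -01-1, -011-, 0-011, 00--1, 1-000, 10--0, 10-1-, 101--, 1100-
PI chart (minterm → PIs covering it):
  1 | 00--1  (sole → essential)
  3 | -0-11,0-011,00--1
  5 | -01-1,00--1
  6 | --110,-011-
  7 | -0-11,-01-1,-011-,00--1
  11 | 0-011  (sole → essential)
  14 | --110  (sole → essential)
  16 | 1-000,10--0
  18 | 10--0,10-1-
  19 | -0-11,10-1-
  20 | 10--0,101--
  21 | -01-1,101--
  22 | --110,-011-,10--0,10-1-,101--
  23 | -0-11,-01-1,-011-,10-1-,101--
  24 | 1-000,1100-
  25 | 1100-  (sole → essential)
  30 | --110  (sole → essential)
Essential prime implicants: --110, 0-011, 00--1, 1100-

YES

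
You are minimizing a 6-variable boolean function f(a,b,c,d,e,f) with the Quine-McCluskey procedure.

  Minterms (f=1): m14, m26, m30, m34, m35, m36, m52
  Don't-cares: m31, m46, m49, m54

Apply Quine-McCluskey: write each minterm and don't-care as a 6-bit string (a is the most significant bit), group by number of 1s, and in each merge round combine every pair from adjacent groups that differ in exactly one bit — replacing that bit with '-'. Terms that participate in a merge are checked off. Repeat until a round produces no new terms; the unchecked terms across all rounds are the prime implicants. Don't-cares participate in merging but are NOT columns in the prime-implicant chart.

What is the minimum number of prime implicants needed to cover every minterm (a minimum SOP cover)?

[col 0] 001110*, 011010*, 011110*, 011111*, 100010*, 100011*, 100100*, 101110*, 110001, 110100*, 110110*
[col 1] -01110, 0-1110, 011-10, 01111-, 1-0100, 10001-, 1101-0
Prime implicants: -01110, 0-1110, 011-10, 01111-, 1-0100, 10001-, 110001, 1101-0
PI chart (minterm → PIs covering it):
  14 | -01110,0-1110
  26 | 011-10  (sole → essential)
  30 | 0-1110,011-10,01111-
  34 | 10001-  (sole → essential)
  35 | 10001-  (sole → essential)
  36 | 1-0100  (sole → essential)
  52 | 1-0100,1101-0
Essential prime implicants: 011-10, 1-0100, 10001-
Petrick residual → -01110
Minimum SOP uses 4 PIs: b'cdef' + a'bcef' + ac'de'f' + ab'c'd'e

4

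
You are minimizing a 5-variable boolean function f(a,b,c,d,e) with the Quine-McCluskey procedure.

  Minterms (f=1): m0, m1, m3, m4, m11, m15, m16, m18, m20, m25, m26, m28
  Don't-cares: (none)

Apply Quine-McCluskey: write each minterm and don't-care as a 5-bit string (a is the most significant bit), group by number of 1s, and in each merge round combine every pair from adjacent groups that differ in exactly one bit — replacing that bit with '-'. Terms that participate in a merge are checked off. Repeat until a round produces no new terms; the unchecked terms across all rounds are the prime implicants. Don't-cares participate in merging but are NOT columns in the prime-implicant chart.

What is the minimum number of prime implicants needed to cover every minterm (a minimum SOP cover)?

[col 0] 00000*, 00001*, 00011*, 00100*, 01011*, 01111*, 10000*, 10010*, 10100*, 11001, 11010*, 11100*
[col 1] -0000*, -0100*, 0-011, 00-00*, 000-1, 0000-, 01-11, 1-010, 1-100, 10-00*, 100-0
[col 2] -0-00
Prime implicants: -0-00, 0-011, 000-1, 0000-, 01-11, 1-010, 1-100, 100-0, 11001
PI chart (minterm → PIs covering it):
  0 | -0-00,0000-
  1 | 000-1,0000-
  3 | 0-011,000-1
  4 | -0-00  (sole → essential)
  11 | 0-011,01-11
  15 | 01-11  (sole → essential)
  16 | -0-00,100-0
  18 | 1-010,100-0
  20 | -0-00,1-100
  25 | 11001  (sole → essential)
  26 | 1-010  (sole → essential)
  28 | 1-100  (sole → essential)
Essential prime implicants: -0-00, 01-11, 1-010, 1-100, 11001
Petrick residual → 000-1
Minimum SOP uses 6 PIs: b'd'e' + a'b'c'e + a'bde + ac'de' + acd'e' + abc'd'e

6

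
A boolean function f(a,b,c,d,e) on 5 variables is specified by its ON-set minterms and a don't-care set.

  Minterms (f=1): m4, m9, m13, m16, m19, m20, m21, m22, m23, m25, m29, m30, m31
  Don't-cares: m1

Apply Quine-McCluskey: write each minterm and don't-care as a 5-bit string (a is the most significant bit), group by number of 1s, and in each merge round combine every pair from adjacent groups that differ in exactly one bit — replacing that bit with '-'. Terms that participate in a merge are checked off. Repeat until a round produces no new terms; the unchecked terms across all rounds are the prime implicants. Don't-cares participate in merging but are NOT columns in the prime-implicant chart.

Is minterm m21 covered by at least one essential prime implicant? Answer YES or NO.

NO

[col 0] 00001*, 00100*, 01001*, 01101*, 10000*, 10011*, 10100*, 10101*, 10110*, 10111*, 11001*, 11101*, 11110*, 11111*
[col 1] -0100, -1001*, -1101*, 0-001, 01-01*, 1-101*, 1-110*, 1-111*, 10-00, 10-11, 101-0*, 101-1*, 1010-*, 1011-*, 11-01*, 111-1*, 1111-*
[col 2] -1-01, 1-1-1, 1-11-, 101--
Prime implicants: -0100, -1-01, 0-001, 1-1-1, 1-11-, 10-00, 10-11, 101--
PI chart (minterm → PIs covering it):
  4 | -0100  (sole → essential)
  9 | -1-01,0-001
  13 | -1-01  (sole → essential)
  16 | 10-00  (sole → essential)
  19 | 10-11  (sole → essential)
  20 | -0100,10-00,101--
  21 | 1-1-1,101--
  22 | 1-11-,101--
  23 | 1-1-1,1-11-,10-11,101--
  25 | -1-01  (sole → essential)
  29 | -1-01,1-1-1
  30 | 1-11-  (sole → essential)
  31 | 1-1-1,1-11-
Essential prime implicants: -0100, -1-01, 1-11-, 10-00, 10-11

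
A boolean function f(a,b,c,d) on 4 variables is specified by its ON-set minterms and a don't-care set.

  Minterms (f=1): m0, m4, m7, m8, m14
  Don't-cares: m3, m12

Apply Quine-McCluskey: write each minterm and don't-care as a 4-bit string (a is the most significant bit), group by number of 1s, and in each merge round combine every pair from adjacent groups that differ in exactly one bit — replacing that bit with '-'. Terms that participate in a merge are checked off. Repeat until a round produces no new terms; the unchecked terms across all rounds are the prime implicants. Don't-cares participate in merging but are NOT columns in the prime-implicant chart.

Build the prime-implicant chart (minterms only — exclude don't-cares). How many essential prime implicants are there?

3

size-2^0 implicants → 0000(✓)  0011(✓)  0100(✓)  0111(✓)  1000(✓)  1100(✓)  1110(✓)
size-2^1 implicants → -000(✓)  -100(✓)  0-00(✓)  0-11  1-00(✓)  11-0
size-2^2 implicants → --00
Unchecked terms (primes): --00, 0-11, 11-0
Minterm coverage:
  m0 ⊆ --00 [E]
  m4 ⊆ --00 [E]
  m7 ⊆ 0-11 [E]
  m8 ⊆ --00 [E]
  m14 ⊆ 11-0 [E]
E = {--00, 0-11, 11-0}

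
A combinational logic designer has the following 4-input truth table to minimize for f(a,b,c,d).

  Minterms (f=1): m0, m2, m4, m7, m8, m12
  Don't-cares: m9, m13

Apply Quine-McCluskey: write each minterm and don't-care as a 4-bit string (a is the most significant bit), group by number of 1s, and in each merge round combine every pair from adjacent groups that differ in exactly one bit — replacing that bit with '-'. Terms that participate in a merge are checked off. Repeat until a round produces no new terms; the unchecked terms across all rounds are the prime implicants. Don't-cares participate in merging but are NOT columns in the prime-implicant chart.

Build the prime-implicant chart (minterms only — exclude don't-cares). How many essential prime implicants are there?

size-2^0 implicants → 0000(✓)  0010(✓)  0100(✓)  0111  1000(✓)  1001(✓)  1100(✓)  1101(✓)
size-2^1 implicants → -000(✓)  -100(✓)  0-00(✓)  00-0  1-00(✓)  1-01(✓)  100-(✓)  110-(✓)
size-2^2 implicants → --00  1-0-
Unchecked terms (primes): --00, 00-0, 0111, 1-0-
Minterm coverage:
  m0 ⊆ --00,00-0
  m2 ⊆ 00-0 [E]
  m4 ⊆ --00 [E]
  m7 ⊆ 0111 [E]
  m8 ⊆ --00,1-0-
  m12 ⊆ --00,1-0-
E = {--00, 00-0, 0111}

3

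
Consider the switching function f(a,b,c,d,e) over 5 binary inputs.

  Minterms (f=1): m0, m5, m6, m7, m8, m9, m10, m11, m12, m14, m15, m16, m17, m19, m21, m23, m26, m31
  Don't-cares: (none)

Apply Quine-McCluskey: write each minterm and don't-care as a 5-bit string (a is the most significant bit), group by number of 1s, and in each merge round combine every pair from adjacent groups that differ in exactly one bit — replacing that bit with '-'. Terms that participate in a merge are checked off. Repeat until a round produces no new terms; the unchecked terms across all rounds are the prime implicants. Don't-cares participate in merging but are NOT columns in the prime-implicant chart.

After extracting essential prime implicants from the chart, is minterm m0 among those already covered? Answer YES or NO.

Round 0: 00000✓ 00101✓ 00110✓ 00111✓ 01000✓ 01001✓ 01010✓ 01011✓ 01100✓ 01110✓ 01111✓ 10000✓ 10001✓ 10011✓ 10101✓ 10111✓ 11010✓ 11111✓
Round 1: -0000 -0101✓ -0111✓ -1010 -1111✓ 0-000 0-110✓ 0-111✓ 001-1✓ 0011-✓ 01-00✓ 01-10✓ 01-11✓ 010-0✓ 010-1✓ 0100-✓ 0101-✓ 011-0✓ 0111-✓ 1-111✓ 10-01✓ 10-11✓ 100-1✓ 1000- 101-1✓
Round 2: --111 -01-1 0-11- 01--0 01-1- 010-- 10--1
PIs = {--111, -0000, -01-1, -1010, 0-000, 0-11-, 01--0, 01-1-, 010--, 10--1, 1000-}
Coverage chart:
  m0: -0000,0-000
  m5: -01-1 ←essential
  m6: 0-11- ←essential
  m7: --111,-01-1,0-11-
  m8: 0-000,01--0,010--
  m9: 010-- ←essential
  m10: -1010,01--0,01-1-,010--
  m11: 01-1-,010--
  m12: 01--0 ←essential
  m14: 0-11-,01--0,01-1-
  m15: --111,0-11-,01-1-
  m16: -0000,1000-
  m17: 10--1,1000-
  m19: 10--1 ←essential
  m21: -01-1,10--1
  m23: --111,-01-1,10--1
  m26: -1010 ←essential
  m31: --111 ←essential
Essential: --111, -01-1, -1010, 0-11-, 01--0, 010--, 10--1

NO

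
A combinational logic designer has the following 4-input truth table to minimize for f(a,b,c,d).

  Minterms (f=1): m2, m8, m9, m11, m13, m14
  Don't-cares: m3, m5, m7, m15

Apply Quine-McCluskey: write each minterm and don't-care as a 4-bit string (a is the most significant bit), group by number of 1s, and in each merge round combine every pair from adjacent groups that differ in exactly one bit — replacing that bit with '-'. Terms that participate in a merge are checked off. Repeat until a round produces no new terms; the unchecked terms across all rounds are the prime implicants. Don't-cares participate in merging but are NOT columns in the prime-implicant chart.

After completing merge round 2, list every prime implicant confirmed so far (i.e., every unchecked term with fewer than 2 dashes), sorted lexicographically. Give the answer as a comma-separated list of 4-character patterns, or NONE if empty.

[col 0] 0010*, 0011*, 0101*, 0111*, 1000*, 1001*, 1011*, 1101*, 1110*, 1111*
[col 1] -011*, -101*, -111*, 0-11*, 001-, 01-1*, 1-01*, 1-11*, 10-1*, 100-, 11-1*, 111-
[col 2] --11, -1-1, 1--1
Prime implicants: --11, -1-1, 001-, 1--1, 100-, 111-

001-, 100-, 111-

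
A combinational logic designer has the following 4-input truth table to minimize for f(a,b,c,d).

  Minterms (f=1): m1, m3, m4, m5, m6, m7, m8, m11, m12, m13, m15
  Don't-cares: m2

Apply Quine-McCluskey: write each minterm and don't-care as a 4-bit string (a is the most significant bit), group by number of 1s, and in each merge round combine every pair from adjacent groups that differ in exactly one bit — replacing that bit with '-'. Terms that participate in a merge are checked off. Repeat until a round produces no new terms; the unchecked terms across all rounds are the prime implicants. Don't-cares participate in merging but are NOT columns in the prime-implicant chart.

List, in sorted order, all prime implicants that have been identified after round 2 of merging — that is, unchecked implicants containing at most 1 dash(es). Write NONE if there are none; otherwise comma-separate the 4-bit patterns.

1-00

size-2^0 implicants → 0001(✓)  0010(✓)  0011(✓)  0100(✓)  0101(✓)  0110(✓)  0111(✓)  1000(✓)  1011(✓)  1100(✓)  1101(✓)  1111(✓)
size-2^1 implicants → -011(✓)  -100(✓)  -101(✓)  -111(✓)  0-01(✓)  0-10(✓)  0-11(✓)  00-1(✓)  001-(✓)  01-0(✓)  01-1(✓)  010-(✓)  011-(✓)  1-00  1-11(✓)  11-1(✓)  110-(✓)
size-2^2 implicants → --11  -1-1  -10-  0--1  0-1-  01--
Unchecked terms (primes): --11, -1-1, -10-, 0--1, 0-1-, 01--, 1-00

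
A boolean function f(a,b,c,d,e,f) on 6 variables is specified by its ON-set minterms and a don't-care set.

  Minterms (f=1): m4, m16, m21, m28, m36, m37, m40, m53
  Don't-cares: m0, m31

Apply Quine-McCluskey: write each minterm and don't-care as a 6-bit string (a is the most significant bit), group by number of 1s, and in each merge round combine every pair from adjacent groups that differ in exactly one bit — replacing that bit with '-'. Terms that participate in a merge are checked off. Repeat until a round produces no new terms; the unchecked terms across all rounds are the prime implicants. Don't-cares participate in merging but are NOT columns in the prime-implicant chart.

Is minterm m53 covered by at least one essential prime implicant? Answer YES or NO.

YES

[col 0] 000000*, 000100*, 010000*, 010101*, 011100, 011111, 100100*, 100101*, 101000, 110101*
[col 1] -00100, -10101, 0-0000, 000-00, 1-0101, 10010-
Prime implicants: -00100, -10101, 0-0000, 000-00, 011100, 011111, 1-0101, 10010-, 101000
PI chart (minterm → PIs covering it):
  4 | -00100,000-00
  16 | 0-0000  (sole → essential)
  21 | -10101  (sole → essential)
  28 | 011100  (sole → essential)
  36 | -00100,10010-
  37 | 1-0101,10010-
  40 | 101000  (sole → essential)
  53 | -10101,1-0101
Essential prime implicants: -10101, 0-0000, 011100, 101000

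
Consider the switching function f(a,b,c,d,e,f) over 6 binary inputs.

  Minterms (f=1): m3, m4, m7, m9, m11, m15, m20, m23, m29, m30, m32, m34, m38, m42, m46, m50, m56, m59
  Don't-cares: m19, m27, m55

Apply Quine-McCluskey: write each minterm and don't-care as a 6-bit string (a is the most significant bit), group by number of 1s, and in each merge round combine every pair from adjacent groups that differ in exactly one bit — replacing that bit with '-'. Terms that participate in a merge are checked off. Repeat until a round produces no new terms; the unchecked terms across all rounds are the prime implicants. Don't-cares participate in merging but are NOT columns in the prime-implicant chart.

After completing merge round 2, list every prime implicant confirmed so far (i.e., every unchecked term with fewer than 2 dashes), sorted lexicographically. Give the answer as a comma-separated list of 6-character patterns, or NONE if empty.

-10111, -11011, 0-0100, 0010-1, 011101, 011110, 1-0010, 1000-0, 111000

[col 0] 000011*, 000100*, 000111*, 001001*, 001011*, 001111*, 010011*, 010100*, 010111*, 011011*, 011101, 011110, 100000*, 100010*, 100110*, 101010*, 101110*, 110010*, 110111*, 111000, 111011*
[col 1] -10111, -11011, 0-0011*, 0-0100, 0-0111*, 0-1011*, 00-011*, 00-111*, 000-11*, 001-11*, 0010-1, 01-011*, 010-11*, 1-0010, 10-010*, 10-110*, 100-10*, 1000-0, 101-10*
[col 2] 0--011, 0-0-11, 00--11, 10--10
Prime implicants: -10111, -11011, 0--011, 0-0-11, 0-0100, 00--11, 0010-1, 011101, 011110, 1-0010, 10--10, 1000-0, 111000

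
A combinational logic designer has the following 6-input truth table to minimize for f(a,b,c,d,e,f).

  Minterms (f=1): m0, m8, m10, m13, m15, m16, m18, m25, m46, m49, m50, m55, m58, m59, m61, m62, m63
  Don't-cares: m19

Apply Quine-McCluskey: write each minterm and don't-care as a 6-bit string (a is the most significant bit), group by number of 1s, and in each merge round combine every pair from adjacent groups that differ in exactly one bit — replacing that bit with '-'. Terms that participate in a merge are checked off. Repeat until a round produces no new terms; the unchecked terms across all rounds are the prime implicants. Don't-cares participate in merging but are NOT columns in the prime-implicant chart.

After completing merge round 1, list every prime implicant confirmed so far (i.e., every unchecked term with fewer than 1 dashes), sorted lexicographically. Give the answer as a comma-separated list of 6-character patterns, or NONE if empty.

Round 0: 000000✓ 001000✓ 001010✓ 001101✓ 001111✓ 010000✓ 010010✓ 010011✓ 011001 101110✓ 110001 110010✓ 110111✓ 111010✓ 111011✓ 111101✓ 111110✓ 111111✓
Round 1: -10010 0-0000 00-000 0010-0 0011-1 0100-0 01001- 1-1110 11-010 11-111 111-10✓ 111-11✓ 11101-✓ 1111-1 11111-✓
Round 2: 111-1-
PIs = {-10010, 0-0000, 00-000, 0010-0, 0011-1, 0100-0, 01001-, 011001, 1-1110, 11-010, 11-111, 110001, 111-1-, 1111-1}

011001, 110001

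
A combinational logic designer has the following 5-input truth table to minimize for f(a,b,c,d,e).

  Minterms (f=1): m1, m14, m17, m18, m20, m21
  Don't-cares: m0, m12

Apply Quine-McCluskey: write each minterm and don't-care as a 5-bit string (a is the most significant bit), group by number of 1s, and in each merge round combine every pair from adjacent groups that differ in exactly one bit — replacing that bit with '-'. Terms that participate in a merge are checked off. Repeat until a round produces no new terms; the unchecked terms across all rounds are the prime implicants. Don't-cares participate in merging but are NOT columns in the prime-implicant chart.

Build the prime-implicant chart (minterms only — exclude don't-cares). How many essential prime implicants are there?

[col 0] 00000*, 00001*, 01100*, 01110*, 10001*, 10010, 10100*, 10101*
[col 1] -0001, 0000-, 011-0, 10-01, 1010-
Prime implicants: -0001, 0000-, 011-0, 10-01, 10010, 1010-
PI chart (minterm → PIs covering it):
  1 | -0001,0000-
  14 | 011-0  (sole → essential)
  17 | -0001,10-01
  18 | 10010  (sole → essential)
  20 | 1010-  (sole → essential)
  21 | 10-01,1010-
Essential prime implicants: 011-0, 10010, 1010-

3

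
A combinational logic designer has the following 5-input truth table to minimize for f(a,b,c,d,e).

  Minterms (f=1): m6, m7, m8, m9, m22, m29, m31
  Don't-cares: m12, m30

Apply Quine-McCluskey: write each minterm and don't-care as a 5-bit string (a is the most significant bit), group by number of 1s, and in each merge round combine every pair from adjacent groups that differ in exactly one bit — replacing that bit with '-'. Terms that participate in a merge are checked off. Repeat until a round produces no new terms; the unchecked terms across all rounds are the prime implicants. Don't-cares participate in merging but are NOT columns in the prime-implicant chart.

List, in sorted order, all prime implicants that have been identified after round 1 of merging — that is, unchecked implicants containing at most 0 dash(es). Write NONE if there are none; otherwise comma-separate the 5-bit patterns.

Round 0: 00110✓ 00111✓ 01000✓ 01001✓ 01100✓ 10110✓ 11101✓ 11110✓ 11111✓
Round 1: -0110 0011- 01-00 0100- 1-110 111-1 1111-
PIs = {-0110, 0011-, 01-00, 0100-, 1-110, 111-1, 1111-}

NONE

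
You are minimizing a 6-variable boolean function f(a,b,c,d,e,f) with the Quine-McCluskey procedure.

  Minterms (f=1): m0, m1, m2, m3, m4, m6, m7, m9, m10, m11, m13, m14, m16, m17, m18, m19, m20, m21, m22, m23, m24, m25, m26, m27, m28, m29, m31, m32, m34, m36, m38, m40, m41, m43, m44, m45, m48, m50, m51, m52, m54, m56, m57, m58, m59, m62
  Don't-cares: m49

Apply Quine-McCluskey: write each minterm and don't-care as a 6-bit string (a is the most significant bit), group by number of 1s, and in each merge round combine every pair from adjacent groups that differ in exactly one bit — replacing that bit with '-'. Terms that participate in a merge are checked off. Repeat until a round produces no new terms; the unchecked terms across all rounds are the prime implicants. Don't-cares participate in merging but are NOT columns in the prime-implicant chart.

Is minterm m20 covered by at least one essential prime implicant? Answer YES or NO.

YES

Round 0: 000000✓ 000001✓ 000010✓ 000011✓ 000100✓ 000110✓ 000111✓ 001001✓ 001010✓ 001011✓ 001101✓ 001110✓ 010000✓ 010001✓ 010010✓ 010011✓ 010100✓ 010101✓ 010110✓ 010111✓ 011000✓ 011001✓ 011010✓ 011011✓ 011100✓ 011101✓ 011111✓ 100000✓ 100010✓ 100100✓ 100110✓ 101000✓ 101001✓ 101011✓ 101100✓ 101101✓ 110000✓ 110001✓ 110010✓ 110011✓ 110100✓ 110110✓ 111000✓ 111001✓ 111010✓ 111011✓ 111110✓
Round 1: -00000✓ -00010✓ -00100✓ -00110✓ -01001✓ -01011✓ -01101✓ -10000✓ -10001✓ -10010✓ -10011✓ -10100✓ -10110✓ -11000✓ -11001✓ -11010✓ -11011✓ 0-0000✓ 0-0001✓ 0-0010✓ 0-0011✓ 0-0100✓ 0-0110✓ 0-0111✓ 0-1001✓ 0-1010✓ 0-1011✓ 0-1101✓ 00-001✓ 00-010✓ 00-011✓ 00-110✓ 000-00✓ 000-10✓ 000-11✓ 0000-0✓ 0000-1✓ 00000-✓ 00001-✓ 0001-0✓ 00011-✓ 001-01✓ 001-10✓ 0010-1✓ 00101-✓ 01-000✓ 01-001✓ 01-010✓ 01-011✓ 01-100✓ 01-101✓ 01-111✓ 010-00✓ 010-01✓ 010-10✓ 010-11✓ 0100-0✓ 0100-1✓ 01000-✓ 01001-✓ 0101-0✓ 0101-1✓ 01010-✓ 01011-✓ 011-00✓ 011-01✓ 011-11✓ 0110-0✓ 0110-1✓ 01100-✓ 01101-✓ 0111-1✓ 01110-✓ 1-0000✓ 1-0010✓ 1-0100✓ 1-0110✓ 1-1000✓ 1-1001✓ 1-1011✓ 10-000✓ 10-100✓ 100-00✓ 100-10✓ 1000-0✓ 1001-0✓ 101-00✓ 101-01✓ 1010-1✓ 10100-✓ 10110-✓ 11-000✓ 11-001✓ 11-010✓ 11-011✓ 11-110✓ 110-00✓ 110-10✓ 1100-0✓ 1100-1✓ 11000-✓ 11001-✓ 1101-0✓ 111-10✓ 1110-0✓ 1110-1✓ 11100-✓ 11101-✓
Round 2: --0000✓ --0010✓ --0100✓ --0110✓ --1001✓ --1011✓ -00-00✓ -00-10✓ -000-0✓ -001-0✓ -01-01 -010-1✓ -1-000✓ -1-001✓ -1-010✓ -1-011✓ -10-00✓ -10-10✓ -100-0✓ -100-1✓ -1000-✓ -1001-✓ -101-0✓ -110-0✓ -110-1✓ -1100-✓ -1101-✓ 0--001✓ 0--010✓ 0--011✓ 0-0-00✓ 0-0-10✓ 0-0-11✓ 0-00-0✓ 0-00-1✓ 0-000-✓ 0-001-✓ 0-01-0✓ 0-011-✓ 0-1-01 0-10-1✓ 0-101-✓ 00--10 00-0-1✓ 00-01-✓ 000--0✓ 000-1-✓ 0000--✓ 01--00✓ 01--01✓ 01--11✓ 01-0-0✓ 01-0-1✓ 01-00-✓ 01-01-✓ 01-1-1✓ 01-10-✓ 010--0✓ 010--1✓ 010-0-✓ 010-1-✓ 0100--✓ 0101--✓ 011--1✓ 011-0-✓ 0110--✓ 1--000 1-0-00✓ 1-0-10✓ 1-00-0✓ 1-01-0✓ 1-10-1✓ 1-100- 10--00 100--0✓ 101-0- 11--10 11-0-0✓ 11-0-1✓ 11-00-✓ 11-01-✓ 110--0✓ 1100--✓ 1110--✓
Round 3: --0-00✓ --0-10✓ --00-0✓ --01-0✓ --10-1 -00--0✓ -1-0-0✓ -1-0-1✓ -1-00-✓ -1-01-✓ -10--0✓ -100--✓ -110--✓ 0--0-1 0--01- 0-0--0✓ 0-0-1- 0-00-- 01---1 01--0- 01-0--✓ 010--- 1-0--0✓ 11-0--✓
Round 4: --0--0 -1-0--
PIs = {--0--0, --10-1, -01-01, -1-0--, 0--0-1, 0--01-, 0-0-1-, 0-00--, 0-1-01, 00--10, 01---1, 01--0-, 010---, 1--000, 1-100-, 10--00, 101-0-, 11--10}
Coverage chart:
  m0: --0--0,0-00--
  m1: 0--0-1,0-00--
  m2: --0--0,0--01-,0-0-1-,0-00--,00--10
  m3: 0--0-1,0--01-,0-0-1-,0-00--
  m4: --0--0 ←essential
  m6: --0--0,0-0-1-,00--10
  m7: 0-0-1- ←essential
  m9: --10-1,-01-01,0--0-1,0-1-01
  m10: 0--01-,00--10
  m11: --10-1,0--0-1,0--01-
  m13: -01-01,0-1-01
  m14: 00--10 ←essential
  m16: --0--0,-1-0--,0-00--,01--0-,010---
  m17: -1-0--,0--0-1,0-00--,01---1,01--0-,010---
  m18: --0--0,-1-0--,0--01-,0-0-1-,0-00--,010---
  m19: -1-0--,0--0-1,0--01-,0-0-1-,0-00--,01---1,010---
  m20: --0--0,01--0-,010---
  m21: 01---1,01--0-,010---
  m22: --0--0,0-0-1-,010---
  m23: 0-0-1-,01---1,010---
  m24: -1-0--,01--0-
  m25: --10-1,-1-0--,0--0-1,0-1-01,01---1,01--0-
  m26: -1-0--,0--01-
  m27: --10-1,-1-0--,0--0-1,0--01-,01---1
  m28: 01--0- ←essential
  m29: 0-1-01,01---1,01--0-
  m31: 01---1 ←essential
  m32: --0--0,1--000,10--00
  m34: --0--0 ←essential
  m36: --0--0,10--00
  m38: --0--0 ←essential
  m40: 1--000,1-100-,10--00,101-0-
  m41: --10-1,-01-01,1-100-,101-0-
  m43: --10-1 ←essential
  m44: 10--00,101-0-
  m45: -01-01,101-0-
  m48: --0--0,-1-0--,1--000
  m50: --0--0,-1-0--,11--10
  m51: -1-0-- ←essential
  m52: --0--0 ←essential
  m54: --0--0,11--10
  m56: -1-0--,1--000,1-100-
  m57: --10-1,-1-0--,1-100-
  m58: -1-0--,11--10
  m59: --10-1,-1-0--
  m62: 11--10 ←essential
Essential: --0--0, --10-1, -1-0--, 0-0-1-, 00--10, 01---1, 01--0-, 11--10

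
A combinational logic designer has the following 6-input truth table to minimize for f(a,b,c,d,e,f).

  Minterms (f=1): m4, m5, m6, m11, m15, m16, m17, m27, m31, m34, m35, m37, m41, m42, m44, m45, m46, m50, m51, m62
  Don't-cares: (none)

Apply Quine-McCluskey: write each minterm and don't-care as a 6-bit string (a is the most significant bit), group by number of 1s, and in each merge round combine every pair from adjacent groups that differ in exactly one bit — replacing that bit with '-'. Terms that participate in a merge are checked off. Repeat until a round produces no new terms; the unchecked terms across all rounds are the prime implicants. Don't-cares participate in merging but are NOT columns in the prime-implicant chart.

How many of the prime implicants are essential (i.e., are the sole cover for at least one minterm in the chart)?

6

size-2^0 implicants → 000100(✓)  000101(✓)  000110(✓)  001011(✓)  001111(✓)  010000(✓)  010001(✓)  011011(✓)  011111(✓)  100010(✓)  100011(✓)  100101(✓)  101001(✓)  101010(✓)  101100(✓)  101101(✓)  101110(✓)  110010(✓)  110011(✓)  111110(✓)
size-2^1 implicants → -00101  0-1011(✓)  0-1111(✓)  0001-0  00010-  001-11(✓)  01000-  011-11(✓)  1-0010(✓)  1-0011(✓)  1-1110  10-010  10-101  10001-(✓)  101-01  101-10  1011-0  10110-  11001-(✓)
size-2^2 implicants → 0-1-11  1-001-
Unchecked terms (primes): -00101, 0-1-11, 0001-0, 00010-, 01000-, 1-001-, 1-1110, 10-010, 10-101, 101-01, 101-10, 1011-0, 10110-
Minterm coverage:
  m4 ⊆ 0001-0,00010-
  m5 ⊆ -00101,00010-
  m6 ⊆ 0001-0 [E]
  m11 ⊆ 0-1-11 [E]
  m15 ⊆ 0-1-11 [E]
  m16 ⊆ 01000- [E]
  m17 ⊆ 01000- [E]
  m27 ⊆ 0-1-11 [E]
  m31 ⊆ 0-1-11 [E]
  m34 ⊆ 1-001-,10-010
  m35 ⊆ 1-001- [E]
  m37 ⊆ -00101,10-101
  m41 ⊆ 101-01 [E]
  m42 ⊆ 10-010,101-10
  m44 ⊆ 1011-0,10110-
  m45 ⊆ 10-101,101-01,10110-
  m46 ⊆ 1-1110,101-10,1011-0
  m50 ⊆ 1-001- [E]
  m51 ⊆ 1-001- [E]
  m62 ⊆ 1-1110 [E]
E = {0-1-11, 0001-0, 01000-, 1-001-, 1-1110, 101-01}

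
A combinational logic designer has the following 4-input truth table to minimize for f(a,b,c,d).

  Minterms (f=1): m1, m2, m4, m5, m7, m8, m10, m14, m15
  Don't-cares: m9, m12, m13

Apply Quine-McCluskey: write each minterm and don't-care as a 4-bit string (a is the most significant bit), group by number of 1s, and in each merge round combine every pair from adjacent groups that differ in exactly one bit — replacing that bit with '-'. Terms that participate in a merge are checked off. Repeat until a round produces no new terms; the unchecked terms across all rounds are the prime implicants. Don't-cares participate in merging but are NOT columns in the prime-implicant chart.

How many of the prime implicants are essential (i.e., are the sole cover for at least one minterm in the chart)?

4

[col 0] 0001*, 0010*, 0100*, 0101*, 0111*, 1000*, 1001*, 1010*, 1100*, 1101*, 1110*, 1111*
[col 1] -001*, -010, -100*, -101*, -111*, 0-01*, 01-1*, 010-*, 1-00*, 1-01*, 1-10*, 10-0*, 100-*, 11-0*, 11-1*, 110-*, 111-*
[col 2] --01, -1-1, -10-, 1--0, 1-0-, 11--
Prime implicants: --01, -010, -1-1, -10-, 1--0, 1-0-, 11--
PI chart (minterm → PIs covering it):
  1 | --01  (sole → essential)
  2 | -010  (sole → essential)
  4 | -10-  (sole → essential)
  5 | --01,-1-1,-10-
  7 | -1-1  (sole → essential)
  8 | 1--0,1-0-
  10 | -010,1--0
  14 | 1--0,11--
  15 | -1-1,11--
Essential prime implicants: --01, -010, -1-1, -10-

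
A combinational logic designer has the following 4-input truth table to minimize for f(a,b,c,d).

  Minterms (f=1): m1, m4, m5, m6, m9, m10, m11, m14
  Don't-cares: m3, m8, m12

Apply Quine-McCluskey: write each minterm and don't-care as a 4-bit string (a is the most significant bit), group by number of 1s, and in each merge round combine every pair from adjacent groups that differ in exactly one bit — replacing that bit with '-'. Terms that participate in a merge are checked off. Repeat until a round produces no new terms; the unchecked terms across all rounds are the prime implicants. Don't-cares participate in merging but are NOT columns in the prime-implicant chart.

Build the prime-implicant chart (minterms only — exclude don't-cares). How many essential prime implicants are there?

1

Round 0: 0001✓ 0011✓ 0100✓ 0101✓ 0110✓ 1000✓ 1001✓ 1010✓ 1011✓ 1100✓ 1110✓
Round 1: -001✓ -011✓ -100✓ -110✓ 0-01 00-1✓ 01-0✓ 010- 1-00✓ 1-10✓ 10-0✓ 10-1✓ 100-✓ 101-✓ 11-0✓
Round 2: -0-1 -1-0 1--0 10--
PIs = {-0-1, -1-0, 0-01, 010-, 1--0, 10--}
Coverage chart:
  m1: -0-1,0-01
  m4: -1-0,010-
  m5: 0-01,010-
  m6: -1-0 ←essential
  m9: -0-1,10--
  m10: 1--0,10--
  m11: -0-1,10--
  m14: -1-0,1--0
Essential: -1-0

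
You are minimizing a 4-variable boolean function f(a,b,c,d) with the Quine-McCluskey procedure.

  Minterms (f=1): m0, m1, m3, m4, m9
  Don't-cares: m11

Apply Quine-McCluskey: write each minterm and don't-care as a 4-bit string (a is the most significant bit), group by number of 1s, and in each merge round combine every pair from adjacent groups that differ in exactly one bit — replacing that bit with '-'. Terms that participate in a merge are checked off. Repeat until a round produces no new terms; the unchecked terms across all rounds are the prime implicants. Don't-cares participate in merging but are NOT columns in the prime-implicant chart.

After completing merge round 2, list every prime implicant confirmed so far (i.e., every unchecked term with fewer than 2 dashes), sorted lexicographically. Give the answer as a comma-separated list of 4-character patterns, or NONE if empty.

Round 0: 0000✓ 0001✓ 0011✓ 0100✓ 1001✓ 1011✓
Round 1: -001✓ -011✓ 0-00 00-1✓ 000- 10-1✓
Round 2: -0-1
PIs = {-0-1, 0-00, 000-}

0-00, 000-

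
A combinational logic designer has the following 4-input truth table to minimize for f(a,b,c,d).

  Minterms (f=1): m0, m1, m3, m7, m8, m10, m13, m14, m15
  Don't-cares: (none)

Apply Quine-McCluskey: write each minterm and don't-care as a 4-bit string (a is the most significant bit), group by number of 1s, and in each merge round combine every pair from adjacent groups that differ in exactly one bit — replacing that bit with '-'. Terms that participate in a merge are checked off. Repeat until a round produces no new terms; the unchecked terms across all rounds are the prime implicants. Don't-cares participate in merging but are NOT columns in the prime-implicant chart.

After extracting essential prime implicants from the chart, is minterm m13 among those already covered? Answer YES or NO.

YES

Round 0: 0000✓ 0001✓ 0011✓ 0111✓ 1000✓ 1010✓ 1101✓ 1110✓ 1111✓
Round 1: -000 -111 0-11 00-1 000- 1-10 10-0 11-1 111-
PIs = {-000, -111, 0-11, 00-1, 000-, 1-10, 10-0, 11-1, 111-}
Coverage chart:
  m0: -000,000-
  m1: 00-1,000-
  m3: 0-11,00-1
  m7: -111,0-11
  m8: -000,10-0
  m10: 1-10,10-0
  m13: 11-1 ←essential
  m14: 1-10,111-
  m15: -111,11-1,111-
Essential: 11-1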